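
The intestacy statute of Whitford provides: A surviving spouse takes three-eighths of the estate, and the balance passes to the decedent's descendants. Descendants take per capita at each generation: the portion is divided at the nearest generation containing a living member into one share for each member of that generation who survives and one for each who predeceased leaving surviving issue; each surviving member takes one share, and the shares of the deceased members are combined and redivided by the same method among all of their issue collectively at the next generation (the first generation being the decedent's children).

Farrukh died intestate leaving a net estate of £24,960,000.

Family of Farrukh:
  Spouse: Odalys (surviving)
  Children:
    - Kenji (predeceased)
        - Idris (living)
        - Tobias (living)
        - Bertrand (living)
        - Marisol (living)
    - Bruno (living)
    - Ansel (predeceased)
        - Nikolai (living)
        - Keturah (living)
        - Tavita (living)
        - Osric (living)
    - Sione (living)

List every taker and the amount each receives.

Odalys: £9,360,000; Idris: £975,000; Tobias: £975,000; Bertrand: £975,000; Marisol: £975,000; Bruno: £3,900,000; Nikolai: £975,000; Keturah: £975,000; Tavita: £975,000; Osric: £975,000; Sione: £3,900,000

Odalys takes three-eighths of £24,960,000 = £9,360,000. The remaining £15,600,000 passes to the descendants.
The descendants' portion (£15,600,000) is divided at the children's generation into 4 shares of £3,900,000. Bruno and Sione each take £3,900,000. The 2 shares of the deceased (Kenji and Ansel) are combined into a pool of £7,800,000.
That pool (£7,800,000) is divided at the grandchildren's generation equally among Idris, Tobias, Bertrand, Marisol, Nikolai, Keturah, Tavita, and Osric: £975,000 each.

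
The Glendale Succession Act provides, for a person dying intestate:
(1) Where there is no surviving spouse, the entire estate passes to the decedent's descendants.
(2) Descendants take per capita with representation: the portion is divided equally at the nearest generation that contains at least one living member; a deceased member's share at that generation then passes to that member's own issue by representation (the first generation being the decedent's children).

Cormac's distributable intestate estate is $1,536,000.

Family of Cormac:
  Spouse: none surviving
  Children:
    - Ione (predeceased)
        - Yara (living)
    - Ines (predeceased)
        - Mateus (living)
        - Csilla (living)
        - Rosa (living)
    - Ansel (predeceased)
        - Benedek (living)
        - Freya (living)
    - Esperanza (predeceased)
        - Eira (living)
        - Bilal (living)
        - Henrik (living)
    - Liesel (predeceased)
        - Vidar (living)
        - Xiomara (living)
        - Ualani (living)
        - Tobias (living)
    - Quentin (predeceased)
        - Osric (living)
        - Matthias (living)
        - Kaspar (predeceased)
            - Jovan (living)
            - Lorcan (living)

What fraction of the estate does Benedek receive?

Benedek receives 1/16 of the estate.

The entire $1,536,000 passes to the descendants.
No child survives, so the initial division is made at the grandchildren's generation.
That amount ($1,536,000) is divided into 16 shares of $96,000: Yara, Mateus, Csilla, Rosa, Benedek, Freya, Eira, Bilal, Henrik, Vidar, Xiomara, Ualani, Tobias, Osric, and Matthias each take $96,000; Kaspar's $96,000 share passes to Kaspar's issue.
Kaspar's share ($96,000) is divided into 2 shares of $48,000: Jovan and Lorcan each take $48,000.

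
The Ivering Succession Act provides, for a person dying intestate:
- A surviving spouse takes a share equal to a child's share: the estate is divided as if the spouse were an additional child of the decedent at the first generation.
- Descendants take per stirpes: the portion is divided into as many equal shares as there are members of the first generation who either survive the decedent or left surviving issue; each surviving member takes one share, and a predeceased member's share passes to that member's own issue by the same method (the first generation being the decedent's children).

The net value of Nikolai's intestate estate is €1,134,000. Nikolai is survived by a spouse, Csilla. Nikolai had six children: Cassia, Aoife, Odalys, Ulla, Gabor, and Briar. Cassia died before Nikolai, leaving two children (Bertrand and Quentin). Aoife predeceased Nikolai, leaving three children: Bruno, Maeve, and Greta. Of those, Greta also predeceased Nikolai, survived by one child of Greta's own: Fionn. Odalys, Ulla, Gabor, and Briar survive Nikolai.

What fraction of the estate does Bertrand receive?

Bertrand receives 1/14 of the estate.

The spouse counts as an additional share at the children's level, so there are 7 primary shares of €162,000. Csilla takes one such share (€162,000).
The children's combined portion (€972,000) is divided into 6 shares of €162,000: Odalys, Ulla, Gabor, and Briar each take €162,000; Cassia's €162,000 share passes to Cassia's issue; Aoife's €162,000 share passes to Aoife's issue.
Cassia's share (€162,000) is divided into 2 shares of €81,000: Bertrand and Quentin each take €81,000.
Aoife's share (€162,000) is divided into 3 shares of €54,000: Bruno and Maeve each take €54,000; Greta's €54,000 share passes to Greta's issue.
Greta's share (€54,000) passes entirely to Fionn.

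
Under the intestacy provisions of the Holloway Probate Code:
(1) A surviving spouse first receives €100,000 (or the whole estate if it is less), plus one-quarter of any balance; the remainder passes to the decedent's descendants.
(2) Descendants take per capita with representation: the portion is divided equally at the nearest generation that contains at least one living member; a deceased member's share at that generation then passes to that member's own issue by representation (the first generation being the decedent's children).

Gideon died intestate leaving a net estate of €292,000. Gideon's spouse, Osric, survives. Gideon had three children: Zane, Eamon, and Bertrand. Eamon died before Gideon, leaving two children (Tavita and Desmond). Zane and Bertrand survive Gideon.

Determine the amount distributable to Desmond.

Desmond receives €24,000.

Osric first takes €100,000, leaving a balance of €192,000. Osric then takes one-quarter of the balance (€48,000), for a total of €148,000. The remaining €144,000 passes to the descendants.
The descendants' portion (€144,000) is divided into 3 shares of €48,000: Zane and Bertrand each take €48,000; Eamon's €48,000 share passes to Eamon's issue.
Eamon's share (€48,000) is divided into 2 shares of €24,000: Tavita and Desmond each take €24,000.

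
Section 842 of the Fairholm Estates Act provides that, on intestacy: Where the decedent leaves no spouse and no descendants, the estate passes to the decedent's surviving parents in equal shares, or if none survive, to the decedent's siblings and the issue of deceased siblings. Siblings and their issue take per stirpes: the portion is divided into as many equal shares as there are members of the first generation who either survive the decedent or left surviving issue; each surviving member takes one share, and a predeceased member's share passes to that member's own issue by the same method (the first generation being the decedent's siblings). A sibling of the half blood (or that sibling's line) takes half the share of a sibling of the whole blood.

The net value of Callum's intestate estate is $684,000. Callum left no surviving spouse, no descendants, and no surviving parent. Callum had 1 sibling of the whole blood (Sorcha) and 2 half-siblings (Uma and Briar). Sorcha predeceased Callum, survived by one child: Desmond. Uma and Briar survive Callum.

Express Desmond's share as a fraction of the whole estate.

The entire $684,000 passes to the siblings and their issue.
Counting each half-blood sibling's line as half a unit, there are 2 units in $684,000, so one unit is $342,000. Whole-blood lines (Sorcha) take $342,000 each; half-blood lines (Uma and Briar) take $171,000 each.
Sorcha's share ($342,000) passes entirely to Desmond.

Desmond receives 1/2 of the estate.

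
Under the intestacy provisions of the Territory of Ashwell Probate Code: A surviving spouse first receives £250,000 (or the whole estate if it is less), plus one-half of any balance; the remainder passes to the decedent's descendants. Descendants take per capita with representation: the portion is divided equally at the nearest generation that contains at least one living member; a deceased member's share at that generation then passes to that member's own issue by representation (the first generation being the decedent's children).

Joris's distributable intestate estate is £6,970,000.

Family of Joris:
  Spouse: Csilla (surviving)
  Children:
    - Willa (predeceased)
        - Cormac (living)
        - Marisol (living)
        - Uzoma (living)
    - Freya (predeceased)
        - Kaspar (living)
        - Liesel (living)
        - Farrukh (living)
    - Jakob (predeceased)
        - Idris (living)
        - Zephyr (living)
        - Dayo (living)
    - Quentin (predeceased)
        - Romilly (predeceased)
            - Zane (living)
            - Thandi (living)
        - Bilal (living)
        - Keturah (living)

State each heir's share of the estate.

Csilla first takes £250,000, leaving a balance of £6,720,000. Csilla then takes one-half of the balance (£3,360,000), for a total of £3,610,000. The remaining £3,360,000 passes to the descendants.
No child survives, so the initial division is made at the grandchildren's generation.
The descendants' portion (£3,360,000) is divided into 12 shares of £280,000: Cormac, Marisol, Uzoma, Kaspar, Liesel, Farrukh, Idris, Zephyr, Dayo, Bilal, and Keturah each take £280,000; Romilly's £280,000 share passes to Romilly's issue.
Romilly's share (£280,000) is divided into 2 shares of £140,000: Zane and Thandi each take £140,000.

Csilla: £3,610,000; Cormac: £280,000; Marisol: £280,000; Uzoma: £280,000; Kaspar: £280,000; Liesel: £280,000; Farrukh: £280,000; Idris: £280,000; Zephyr: £280,000; Dayo: £280,000; Zane: £140,000; Thandi: £140,000; Bilal: £280,000; Keturah: £280,000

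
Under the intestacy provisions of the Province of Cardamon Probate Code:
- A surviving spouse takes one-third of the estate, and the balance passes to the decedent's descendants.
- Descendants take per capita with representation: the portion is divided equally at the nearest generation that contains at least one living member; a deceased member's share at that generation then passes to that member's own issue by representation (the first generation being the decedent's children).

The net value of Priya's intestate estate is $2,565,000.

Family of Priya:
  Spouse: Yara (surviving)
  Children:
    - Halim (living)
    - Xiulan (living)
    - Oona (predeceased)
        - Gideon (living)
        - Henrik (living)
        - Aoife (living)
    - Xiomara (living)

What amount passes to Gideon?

Yara takes one-third of $2,565,000 = $855,000. The remaining $1,710,000 passes to the descendants.
The descendants' portion ($1,710,000) is divided into 4 shares of $427,500: Halim, Xiulan, and Xiomara each take $427,500; Oona's $427,500 share passes to Oona's issue.
Oona's share ($427,500) is divided into 3 shares of $142,500: Gideon, Henrik, and Aoife each take $142,500.

Gideon receives $142,500.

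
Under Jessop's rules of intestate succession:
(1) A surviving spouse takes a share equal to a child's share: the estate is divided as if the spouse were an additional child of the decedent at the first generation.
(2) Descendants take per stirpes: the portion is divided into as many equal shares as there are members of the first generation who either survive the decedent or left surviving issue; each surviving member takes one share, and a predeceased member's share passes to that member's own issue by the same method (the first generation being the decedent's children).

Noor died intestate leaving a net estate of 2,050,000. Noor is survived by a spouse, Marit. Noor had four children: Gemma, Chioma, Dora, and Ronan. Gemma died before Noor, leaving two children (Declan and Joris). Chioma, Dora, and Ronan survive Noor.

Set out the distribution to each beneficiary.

The spouse counts as an additional share at the children's level, so there are 5 primary shares of 410,000. Marit takes one such share (410,000).
The children's combined portion (1,640,000) is divided into 4 shares of 410,000: Chioma, Dora, and Ronan each take 410,000; Gemma's 410,000 share passes to Gemma's issue.
Gemma's share (410,000) is divided into 2 shares of 205,000: Declan and Joris each take 205,000.

Marit: 410,000; Declan: 205,000; Joris: 205,000; Chioma: 410,000; Dora: 410,000; Ronan: 410,000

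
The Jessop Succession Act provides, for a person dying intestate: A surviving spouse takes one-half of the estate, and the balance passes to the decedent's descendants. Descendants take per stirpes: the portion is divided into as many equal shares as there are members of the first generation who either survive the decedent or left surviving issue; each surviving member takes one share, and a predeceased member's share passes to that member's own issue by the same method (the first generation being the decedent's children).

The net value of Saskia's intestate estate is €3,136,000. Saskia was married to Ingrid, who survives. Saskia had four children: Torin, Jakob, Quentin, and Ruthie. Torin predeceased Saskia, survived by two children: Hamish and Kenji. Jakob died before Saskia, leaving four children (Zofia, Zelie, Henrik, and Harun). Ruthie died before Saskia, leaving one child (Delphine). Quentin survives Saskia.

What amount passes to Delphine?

Ingrid takes one-half of €3,136,000 = €1,568,000. The remaining €1,568,000 passes to the descendants.
The descendants' portion (€1,568,000) is divided into 4 shares of €392,000: Quentin takes €392,000; Torin's €392,000 share passes to Torin's issue; Jakob's €392,000 share passes to Jakob's issue; Ruthie's €392,000 share passes to Ruthie's issue.
Torin's share (€392,000) is divided into 2 shares of €196,000: Hamish and Kenji each take €196,000.
Jakob's share (€392,000) is divided into 4 shares of €98,000: Zofia, Zelie, Henrik, and Harun each take €98,000.
Ruthie's share (€392,000) passes entirely to Delphine.

Delphine receives €392,000.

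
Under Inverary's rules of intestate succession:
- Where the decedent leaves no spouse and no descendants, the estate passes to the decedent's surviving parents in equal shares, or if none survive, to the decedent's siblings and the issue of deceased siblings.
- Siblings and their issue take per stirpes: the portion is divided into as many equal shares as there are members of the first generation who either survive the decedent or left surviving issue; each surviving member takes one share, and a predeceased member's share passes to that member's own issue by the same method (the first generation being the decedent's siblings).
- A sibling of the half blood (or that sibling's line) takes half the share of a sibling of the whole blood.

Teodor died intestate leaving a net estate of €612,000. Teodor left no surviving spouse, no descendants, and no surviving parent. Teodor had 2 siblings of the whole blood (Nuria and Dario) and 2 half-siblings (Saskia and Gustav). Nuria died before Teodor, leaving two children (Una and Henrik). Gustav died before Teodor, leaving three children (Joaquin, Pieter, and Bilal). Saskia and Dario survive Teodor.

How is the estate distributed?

Una: €102,000; Henrik: €102,000; Saskia: €102,000; Joaquin: €34,000; Pieter: €34,000; Bilal: €34,000; Dario: €204,000

The entire €612,000 passes to the siblings and their issue.
Counting each half-blood sibling's line as half a unit, there are 3 units in €612,000, so one unit is €204,000. Whole-blood lines (Nuria and Dario) take €204,000 each; half-blood lines (Saskia and Gustav) take €102,000 each.
Nuria's share (€204,000) is divided into 2 shares of €102,000: Una and Henrik each take €102,000.
Gustav's share (€102,000) is divided into 3 shares of €34,000: Joaquin, Pieter, and Bilal each take €34,000.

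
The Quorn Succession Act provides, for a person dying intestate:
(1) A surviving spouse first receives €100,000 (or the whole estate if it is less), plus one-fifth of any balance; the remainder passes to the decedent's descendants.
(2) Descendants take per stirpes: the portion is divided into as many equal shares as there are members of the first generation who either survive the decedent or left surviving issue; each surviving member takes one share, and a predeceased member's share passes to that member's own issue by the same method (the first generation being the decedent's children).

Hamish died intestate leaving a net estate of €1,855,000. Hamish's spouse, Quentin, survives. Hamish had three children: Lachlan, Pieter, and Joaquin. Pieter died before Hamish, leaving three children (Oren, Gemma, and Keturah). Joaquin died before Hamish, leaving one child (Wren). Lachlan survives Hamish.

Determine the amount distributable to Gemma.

Quentin first takes €100,000, leaving a balance of €1,755,000. Quentin then takes one-fifth of the balance (€351,000), for a total of €451,000. The remaining €1,404,000 passes to the descendants.
The descendants' portion (€1,404,000) is divided into 3 shares of €468,000: Lachlan takes €468,000; Pieter's €468,000 share passes to Pieter's issue; Joaquin's €468,000 share passes to Joaquin's issue.
Pieter's share (€468,000) is divided into 3 shares of €156,000: Oren, Gemma, and Keturah each take €156,000.
Joaquin's share (€468,000) passes entirely to Wren.

Gemma receives €156,000.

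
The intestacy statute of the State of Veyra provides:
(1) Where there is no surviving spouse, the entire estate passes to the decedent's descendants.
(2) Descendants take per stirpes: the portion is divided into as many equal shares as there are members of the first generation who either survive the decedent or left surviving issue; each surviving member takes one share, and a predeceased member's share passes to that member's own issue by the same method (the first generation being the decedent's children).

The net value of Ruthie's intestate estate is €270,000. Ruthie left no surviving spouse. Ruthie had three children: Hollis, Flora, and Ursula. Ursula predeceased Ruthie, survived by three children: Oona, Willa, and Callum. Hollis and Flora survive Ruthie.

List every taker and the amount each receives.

The entire €270,000 passes to the descendants.
That amount (€270,000) is divided into 3 shares of €90,000: Hollis and Flora each take €90,000; Ursula's €90,000 share passes to Ursula's issue.
Ursula's share (€90,000) is divided into 3 shares of €30,000: Oona, Willa, and Callum each take €30,000.

Hollis: €90,000; Flora: €90,000; Oona: €30,000; Willa: €30,000; Callum: €30,000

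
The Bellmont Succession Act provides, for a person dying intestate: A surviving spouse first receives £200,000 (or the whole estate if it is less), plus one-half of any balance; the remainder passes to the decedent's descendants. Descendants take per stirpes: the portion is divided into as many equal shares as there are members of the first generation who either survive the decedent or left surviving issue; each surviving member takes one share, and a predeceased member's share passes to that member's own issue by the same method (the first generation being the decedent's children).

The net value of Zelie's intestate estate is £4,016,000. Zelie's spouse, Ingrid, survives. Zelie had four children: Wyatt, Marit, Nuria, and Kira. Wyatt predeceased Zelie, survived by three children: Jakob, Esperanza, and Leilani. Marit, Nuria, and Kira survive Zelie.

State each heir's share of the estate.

Ingrid: £2,108,000; Jakob: £159,000; Esperanza: £159,000; Leilani: £159,000; Marit: £477,000; Nuria: £477,000; Kira: £477,000

Ingrid first takes £200,000, leaving a balance of £3,816,000. Ingrid then takes one-half of the balance (£1,908,000), for a total of £2,108,000. The remaining £1,908,000 passes to the descendants.
The descendants' portion (£1,908,000) is divided into 4 shares of £477,000: Marit, Nuria, and Kira each take £477,000; Wyatt's £477,000 share passes to Wyatt's issue.
Wyatt's share (£477,000) is divided into 3 shares of £159,000: Jakob, Esperanza, and Leilani each take £159,000.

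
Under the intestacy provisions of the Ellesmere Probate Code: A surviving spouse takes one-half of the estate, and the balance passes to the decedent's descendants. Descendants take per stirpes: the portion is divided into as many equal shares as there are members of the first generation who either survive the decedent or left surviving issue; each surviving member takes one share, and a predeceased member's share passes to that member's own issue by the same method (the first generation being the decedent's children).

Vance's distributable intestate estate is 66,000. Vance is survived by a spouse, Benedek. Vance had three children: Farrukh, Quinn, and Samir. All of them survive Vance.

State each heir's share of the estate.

Benedek: 33,000; Farrukh: 11,000; Quinn: 11,000; Samir: 11,000

Benedek takes one-half of 66,000 = 33,000. The remaining 33,000 passes to the descendants.
The descendants' portion (33,000) is divided into 3 shares of 11,000: Farrukh, Quinn, and Samir each take 11,000.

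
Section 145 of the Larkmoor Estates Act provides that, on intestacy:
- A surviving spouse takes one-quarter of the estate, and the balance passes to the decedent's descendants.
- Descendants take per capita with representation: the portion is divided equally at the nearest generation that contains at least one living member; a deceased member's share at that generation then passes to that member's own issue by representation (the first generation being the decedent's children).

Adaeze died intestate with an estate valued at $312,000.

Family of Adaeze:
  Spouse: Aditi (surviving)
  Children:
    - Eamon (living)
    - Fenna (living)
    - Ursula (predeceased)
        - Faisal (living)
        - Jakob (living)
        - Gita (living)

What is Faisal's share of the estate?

Aditi takes one-quarter of $312,000 = $78,000. The remaining $234,000 passes to the descendants.
The descendants' portion ($234,000) is divided into 3 shares of $78,000: Eamon and Fenna each take $78,000; Ursula's $78,000 share passes to Ursula's issue.
Ursula's share ($78,000) is divided into 3 shares of $26,000: Faisal, Jakob, and Gita each take $26,000.

Faisal receives $26,000.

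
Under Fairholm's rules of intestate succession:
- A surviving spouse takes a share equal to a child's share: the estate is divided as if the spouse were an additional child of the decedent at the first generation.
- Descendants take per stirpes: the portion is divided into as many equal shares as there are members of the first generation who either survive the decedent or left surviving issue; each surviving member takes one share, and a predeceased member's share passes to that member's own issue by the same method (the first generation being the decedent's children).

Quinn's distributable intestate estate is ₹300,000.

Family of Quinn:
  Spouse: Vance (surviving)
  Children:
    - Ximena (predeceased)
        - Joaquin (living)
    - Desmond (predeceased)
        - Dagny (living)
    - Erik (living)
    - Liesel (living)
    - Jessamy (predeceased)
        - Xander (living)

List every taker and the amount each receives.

The spouse counts as an additional share at the children's level, so there are 6 primary shares of ₹50,000. Vance takes one such share (₹50,000).
The children's combined portion (₹250,000) is divided into 5 shares of ₹50,000: Erik and Liesel each take ₹50,000; Ximena's ₹50,000 share passes to Ximena's issue; Desmond's ₹50,000 share passes to Desmond's issue; Jessamy's ₹50,000 share passes to Jessamy's issue.
Ximena's share (₹50,000) passes entirely to Joaquin.
Desmond's share (₹50,000) passes entirely to Dagny.
Jessamy's share (₹50,000) passes entirely to Xander.

Vance: ₹50,000; Joaquin: ₹50,000; Dagny: ₹50,000; Erik: ₹50,000; Liesel: ₹50,000; Xander: ₹50,000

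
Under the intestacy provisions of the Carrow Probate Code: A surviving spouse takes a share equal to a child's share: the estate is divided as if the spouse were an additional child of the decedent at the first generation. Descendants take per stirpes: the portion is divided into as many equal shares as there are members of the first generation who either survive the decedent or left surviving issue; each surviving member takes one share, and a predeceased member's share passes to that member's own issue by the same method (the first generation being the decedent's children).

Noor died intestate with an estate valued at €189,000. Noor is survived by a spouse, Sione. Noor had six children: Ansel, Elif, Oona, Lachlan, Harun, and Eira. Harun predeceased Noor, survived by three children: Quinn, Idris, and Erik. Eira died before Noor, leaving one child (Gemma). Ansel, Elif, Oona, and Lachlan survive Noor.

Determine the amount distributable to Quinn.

The spouse counts as an additional share at the children's level, so there are 7 primary shares of €27,000. Sione takes one such share (€27,000).
The children's combined portion (€162,000) is divided into 6 shares of €27,000: Ansel, Elif, Oona, and Lachlan each take €27,000; Harun's €27,000 share passes to Harun's issue; Eira's €27,000 share passes to Eira's issue.
Harun's share (€27,000) is divided into 3 shares of €9,000: Quinn, Idris, and Erik each take €9,000.
Eira's share (€27,000) passes entirely to Gemma.

Quinn receives €9,000.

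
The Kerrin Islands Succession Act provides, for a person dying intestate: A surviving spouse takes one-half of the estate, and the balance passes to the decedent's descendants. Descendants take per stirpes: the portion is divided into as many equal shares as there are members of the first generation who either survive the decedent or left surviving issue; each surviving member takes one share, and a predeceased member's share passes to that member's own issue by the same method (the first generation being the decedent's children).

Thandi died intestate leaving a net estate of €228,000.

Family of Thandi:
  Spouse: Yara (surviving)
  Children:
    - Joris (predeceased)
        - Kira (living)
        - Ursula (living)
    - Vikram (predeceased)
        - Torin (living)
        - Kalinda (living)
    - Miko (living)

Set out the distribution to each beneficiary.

Yara takes one-half of €228,000 = €114,000. The remaining €114,000 passes to the descendants.
The descendants' portion (€114,000) is divided into 3 shares of €38,000: Miko takes €38,000; Joris's €38,000 share passes to Joris's issue; Vikram's €38,000 share passes to Vikram's issue.
Joris's share (€38,000) is divided into 2 shares of €19,000: Kira and Ursula each take €19,000.
Vikram's share (€38,000) is divided into 2 shares of €19,000: Torin and Kalinda each take €19,000.

Yara: €114,000; Kira: €19,000; Ursula: €19,000; Torin: €19,000; Kalinda: €19,000; Miko: €38,000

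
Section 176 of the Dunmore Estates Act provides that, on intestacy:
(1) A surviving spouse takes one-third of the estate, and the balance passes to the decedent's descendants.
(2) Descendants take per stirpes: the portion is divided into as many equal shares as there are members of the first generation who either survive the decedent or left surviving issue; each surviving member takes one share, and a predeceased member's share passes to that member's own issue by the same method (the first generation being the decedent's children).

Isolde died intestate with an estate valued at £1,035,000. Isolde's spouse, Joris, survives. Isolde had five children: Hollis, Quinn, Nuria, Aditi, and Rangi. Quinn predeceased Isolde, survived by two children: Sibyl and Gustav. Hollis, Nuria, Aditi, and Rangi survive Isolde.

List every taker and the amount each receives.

Joris takes one-third of £1,035,000 = £345,000. The remaining £690,000 passes to the descendants.
The descendants' portion (£690,000) is divided into 5 shares of £138,000: Hollis, Nuria, Aditi, and Rangi each take £138,000; Quinn's £138,000 share passes to Quinn's issue.
Quinn's share (£138,000) is divided into 2 shares of £69,000: Sibyl and Gustav each take £69,000.

Joris: £345,000; Hollis: £138,000; Sibyl: £69,000; Gustav: £69,000; Nuria: £138,000; Aditi: £138,000; Rangi: £138,000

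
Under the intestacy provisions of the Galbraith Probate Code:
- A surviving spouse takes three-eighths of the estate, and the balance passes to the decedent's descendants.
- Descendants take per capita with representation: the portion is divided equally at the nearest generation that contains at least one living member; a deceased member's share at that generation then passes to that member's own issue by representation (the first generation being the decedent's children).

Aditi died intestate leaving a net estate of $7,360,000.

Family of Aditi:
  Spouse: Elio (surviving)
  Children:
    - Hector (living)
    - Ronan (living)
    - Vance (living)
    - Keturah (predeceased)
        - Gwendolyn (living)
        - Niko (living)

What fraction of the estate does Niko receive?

Niko receives 5/64 of the estate.

Elio takes three-eighths of $7,360,000 = $2,760,000. The remaining $4,600,000 passes to the descendants.
The descendants' portion ($4,600,000) is divided into 4 shares of $1,150,000: Hector, Ronan, and Vance each take $1,150,000; Keturah's $1,150,000 share passes to Keturah's issue.
Keturah's share ($1,150,000) is divided into 2 shares of $575,000: Gwendolyn and Niko each take $575,000.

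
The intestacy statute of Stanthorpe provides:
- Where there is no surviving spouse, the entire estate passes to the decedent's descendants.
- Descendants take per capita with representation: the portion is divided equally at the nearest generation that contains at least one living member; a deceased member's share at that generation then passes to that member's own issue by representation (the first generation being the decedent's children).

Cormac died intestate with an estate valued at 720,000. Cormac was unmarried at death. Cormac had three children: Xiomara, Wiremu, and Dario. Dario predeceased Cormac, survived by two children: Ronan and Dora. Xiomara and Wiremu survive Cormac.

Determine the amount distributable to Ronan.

The entire 720,000 passes to the descendants.
That amount (720,000) is divided into 3 shares of 240,000: Xiomara and Wiremu each take 240,000; Dario's 240,000 share passes to Dario's issue.
Dario's share (240,000) is divided into 2 shares of 120,000: Ronan and Dora each take 120,000.

Ronan receives 120,000.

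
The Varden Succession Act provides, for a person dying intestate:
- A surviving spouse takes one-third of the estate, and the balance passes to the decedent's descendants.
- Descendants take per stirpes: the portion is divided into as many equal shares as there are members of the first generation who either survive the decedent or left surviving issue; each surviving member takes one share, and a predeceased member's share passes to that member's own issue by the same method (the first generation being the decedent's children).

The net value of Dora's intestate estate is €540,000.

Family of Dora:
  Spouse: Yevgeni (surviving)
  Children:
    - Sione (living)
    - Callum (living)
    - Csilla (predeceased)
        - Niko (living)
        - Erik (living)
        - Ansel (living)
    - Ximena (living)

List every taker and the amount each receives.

Yevgeni takes one-third of €540,000 = €180,000. The remaining €360,000 passes to the descendants.
The descendants' portion (€360,000) is divided into 4 shares of €90,000: Sione, Callum, and Ximena each take €90,000; Csilla's €90,000 share passes to Csilla's issue.
Csilla's share (€90,000) is divided into 3 shares of €30,000: Niko, Erik, and Ansel each take €30,000.

Yevgeni: €180,000; Sione: €90,000; Callum: €90,000; Niko: €30,000; Erik: €30,000; Ansel: €30,000; Ximena: €90,000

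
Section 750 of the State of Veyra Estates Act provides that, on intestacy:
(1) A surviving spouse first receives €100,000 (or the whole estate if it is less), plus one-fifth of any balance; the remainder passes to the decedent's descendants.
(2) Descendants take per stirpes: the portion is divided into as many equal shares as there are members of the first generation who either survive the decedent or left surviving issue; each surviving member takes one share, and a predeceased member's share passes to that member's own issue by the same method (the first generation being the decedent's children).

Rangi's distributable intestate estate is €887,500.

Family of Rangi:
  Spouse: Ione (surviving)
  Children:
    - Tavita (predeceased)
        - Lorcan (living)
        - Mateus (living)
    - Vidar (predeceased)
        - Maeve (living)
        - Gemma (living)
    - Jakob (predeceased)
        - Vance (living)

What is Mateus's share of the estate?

Mateus receives €105,000.

Ione first takes €100,000, leaving a balance of €787,500. Ione then takes one-fifth of the balance (€157,500), for a total of €257,500. The remaining €630,000 passes to the descendants.
The descendants' portion (€630,000) is divided into 3 shares of €210,000: Tavita's €210,000 share passes to Tavita's issue; Vidar's €210,000 share passes to Vidar's issue; Jakob's €210,000 share passes to Jakob's issue.
Tavita's share (€210,000) is divided into 2 shares of €105,000: Lorcan and Mateus each take €105,000.
Vidar's share (€210,000) is divided into 2 shares of €105,000: Maeve and Gemma each take €105,000.
Jakob's share (€210,000) passes entirely to Vance.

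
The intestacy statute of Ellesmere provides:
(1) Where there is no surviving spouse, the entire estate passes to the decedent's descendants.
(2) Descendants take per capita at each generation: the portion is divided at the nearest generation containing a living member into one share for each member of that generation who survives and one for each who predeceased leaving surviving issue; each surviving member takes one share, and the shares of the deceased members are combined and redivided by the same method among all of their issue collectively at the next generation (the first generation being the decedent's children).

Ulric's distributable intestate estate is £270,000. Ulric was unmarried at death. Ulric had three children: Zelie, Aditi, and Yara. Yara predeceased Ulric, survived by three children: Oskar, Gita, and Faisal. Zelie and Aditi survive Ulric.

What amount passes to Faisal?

Faisal receives £30,000.

The entire £270,000 passes to the descendants.
That amount (£270,000) is divided at the children's generation into 3 shares of £90,000. Zelie and Aditi each take £90,000. The remaining share for the deceased Yara (£90,000) is carried to the next generation.
That pool (£90,000) is divided at the grandchildren's generation equally among Oskar, Gita, and Faisal: £30,000 each.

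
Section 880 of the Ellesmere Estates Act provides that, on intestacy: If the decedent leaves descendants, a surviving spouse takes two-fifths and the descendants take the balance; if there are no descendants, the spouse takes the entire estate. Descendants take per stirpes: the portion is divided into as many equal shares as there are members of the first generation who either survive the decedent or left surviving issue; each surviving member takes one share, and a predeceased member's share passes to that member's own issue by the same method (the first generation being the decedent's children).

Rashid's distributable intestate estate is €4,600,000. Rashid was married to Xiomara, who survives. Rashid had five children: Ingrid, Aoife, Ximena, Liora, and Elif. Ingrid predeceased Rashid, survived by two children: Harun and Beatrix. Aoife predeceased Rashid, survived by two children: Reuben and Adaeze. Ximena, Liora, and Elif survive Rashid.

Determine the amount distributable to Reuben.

Xiomara takes two-fifths of €4,600,000 = €1,840,000. The remaining €2,760,000 passes to the descendants.
The descendants' portion (€2,760,000) is divided into 5 shares of €552,000: Ximena, Liora, and Elif each take €552,000; Ingrid's €552,000 share passes to Ingrid's issue; Aoife's €552,000 share passes to Aoife's issue.
Ingrid's share (€552,000) is divided into 2 shares of €276,000: Harun and Beatrix each take €276,000.
Aoife's share (€552,000) is divided into 2 shares of €276,000: Reuben and Adaeze each take €276,000.

Reuben receives €276,000.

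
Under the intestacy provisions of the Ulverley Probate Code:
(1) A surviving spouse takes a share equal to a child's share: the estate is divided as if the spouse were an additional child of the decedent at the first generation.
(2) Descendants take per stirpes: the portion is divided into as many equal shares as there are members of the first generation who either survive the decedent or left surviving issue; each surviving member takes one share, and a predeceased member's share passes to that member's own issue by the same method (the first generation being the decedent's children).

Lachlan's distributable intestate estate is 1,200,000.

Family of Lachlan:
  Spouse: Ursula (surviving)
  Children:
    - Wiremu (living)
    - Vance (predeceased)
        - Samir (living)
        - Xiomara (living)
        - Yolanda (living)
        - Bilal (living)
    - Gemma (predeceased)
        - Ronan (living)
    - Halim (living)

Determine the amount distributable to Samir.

Samir receives 60,000.

The spouse counts as an additional share at the children's level, so there are 5 primary shares of 240,000. Ursula takes one such share (240,000).
The children's combined portion (960,000) is divided into 4 shares of 240,000: Wiremu and Halim each take 240,000; Vance's 240,000 share passes to Vance's issue; Gemma's 240,000 share passes to Gemma's issue.
Vance's share (240,000) is divided into 4 shares of 60,000: Samir, Xiomara, Yolanda, and Bilal each take 60,000.
Gemma's share (240,000) passes entirely to Ronan.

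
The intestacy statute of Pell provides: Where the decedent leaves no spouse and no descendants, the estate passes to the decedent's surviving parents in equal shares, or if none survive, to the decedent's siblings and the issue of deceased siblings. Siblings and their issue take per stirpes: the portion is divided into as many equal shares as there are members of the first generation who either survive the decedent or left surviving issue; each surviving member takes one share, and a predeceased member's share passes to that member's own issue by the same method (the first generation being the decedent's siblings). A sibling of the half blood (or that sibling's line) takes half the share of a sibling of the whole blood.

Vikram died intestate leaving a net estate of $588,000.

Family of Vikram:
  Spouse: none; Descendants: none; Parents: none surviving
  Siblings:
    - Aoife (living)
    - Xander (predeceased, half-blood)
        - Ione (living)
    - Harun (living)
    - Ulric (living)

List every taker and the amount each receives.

Aoife: $168,000; Ione: $84,000; Harun: $168,000; Ulric: $168,000

The entire $588,000 passes to the siblings and their issue.
Counting each half-blood sibling's line as half a unit, there are 7/2 units in $588,000, so one unit is $168,000. Whole-blood lines (Aoife, Harun, and Ulric) take $168,000 each; half-blood lines (Xander) take $84,000 each.
Xander's share ($84,000) passes entirely to Ione.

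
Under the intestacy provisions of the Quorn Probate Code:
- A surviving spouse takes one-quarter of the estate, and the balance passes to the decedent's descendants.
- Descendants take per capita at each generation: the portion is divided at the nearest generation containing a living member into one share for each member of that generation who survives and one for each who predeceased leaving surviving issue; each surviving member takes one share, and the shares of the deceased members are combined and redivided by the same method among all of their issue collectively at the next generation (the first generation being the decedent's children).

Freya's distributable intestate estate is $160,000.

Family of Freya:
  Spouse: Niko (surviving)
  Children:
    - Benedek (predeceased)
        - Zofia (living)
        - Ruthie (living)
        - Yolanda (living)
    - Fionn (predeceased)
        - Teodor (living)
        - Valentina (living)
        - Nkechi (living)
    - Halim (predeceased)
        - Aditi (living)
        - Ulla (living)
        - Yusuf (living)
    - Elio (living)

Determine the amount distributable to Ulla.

Ulla receives $10,000.

Niko takes one-quarter of $160,000 = $40,000. The remaining $120,000 passes to the descendants.
The descendants' portion ($120,000) is divided at the children's generation into 4 shares of $30,000. Elio takes $30,000. The 3 shares of the deceased (Benedek, Fionn, and Halim) are combined into a pool of $90,000.
That pool ($90,000) is divided at the grandchildren's generation equally among Zofia, Ruthie, Yolanda, Teodor, Valentina, Nkechi, Aditi, Ulla, and Yusuf: $10,000 each.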